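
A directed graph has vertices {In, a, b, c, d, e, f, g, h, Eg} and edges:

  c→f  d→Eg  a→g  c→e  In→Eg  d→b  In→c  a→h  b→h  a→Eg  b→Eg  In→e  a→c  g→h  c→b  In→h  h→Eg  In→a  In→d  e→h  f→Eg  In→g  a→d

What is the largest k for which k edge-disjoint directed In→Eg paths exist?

Assign every edge capacity 1; by Menger, the answer equals the max flow.
Path In→Eg (+1); total 1.
Path In→a→Eg (+1); total 2.
Path In→d→Eg (+1); total 3.
Path In→h→Eg (+1); total 4.
Path In→c→b→Eg (+1); total 5.
No residual In→Eg path; max flow = 5.
Certifying cut of size 5: {In→Eg, In→a, In→c, In→d, h→Eg}.

5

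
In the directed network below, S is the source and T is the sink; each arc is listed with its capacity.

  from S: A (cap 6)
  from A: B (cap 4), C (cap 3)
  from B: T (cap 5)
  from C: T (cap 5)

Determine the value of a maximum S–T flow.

6

Augment S→A→B→T: bottleneck 4, flow now 4.
Augment S→A→C→T: bottleneck 2, flow now 6.
No augmenting path remains; maximum flow = 6.
In the residual graph, reachable from S: {S}.
Min-cut edges: S→A (6); capacity 6 = 6.
This cut is saturated, so no flow can exceed 6.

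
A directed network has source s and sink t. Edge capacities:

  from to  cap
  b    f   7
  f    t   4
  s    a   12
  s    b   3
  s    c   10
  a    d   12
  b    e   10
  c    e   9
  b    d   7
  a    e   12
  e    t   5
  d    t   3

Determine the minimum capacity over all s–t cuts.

11

Augment s→a→d→t: bottleneck 3, flow now 3.
Augment s→a→e→t: bottleneck 5, flow now 8.
Augment s→b→f→t: bottleneck 3, flow now 11.
No augmenting path remains; maximum flow = 11.
By max-flow min-cut, the minimum cut capacity equals the max flow.
In the residual graph, reachable from s: {s, a, c, d, e}.
Min-cut edges: s→b (3), d→t (3), e→t (5); capacity 3 + 3 + 5 = 11.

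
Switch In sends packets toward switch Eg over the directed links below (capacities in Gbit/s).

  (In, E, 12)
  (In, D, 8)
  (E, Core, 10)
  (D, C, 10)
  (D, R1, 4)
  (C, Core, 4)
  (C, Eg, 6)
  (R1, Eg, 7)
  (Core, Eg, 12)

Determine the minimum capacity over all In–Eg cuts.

18

Augment In→E→Core→Eg: bottleneck 10, flow now 10.
Augment In→D→C→Eg: bottleneck 6, flow now 16.
Augment In→D→R1→Eg: bottleneck 2, flow now 18.
No augmenting path remains; maximum flow = 18.
By max-flow min-cut, the minimum cut capacity equals the max flow.
In the residual graph, reachable from In: {In, E}.
Min-cut edges: In→D (8), E→Core (10); capacity 8 + 10 = 18.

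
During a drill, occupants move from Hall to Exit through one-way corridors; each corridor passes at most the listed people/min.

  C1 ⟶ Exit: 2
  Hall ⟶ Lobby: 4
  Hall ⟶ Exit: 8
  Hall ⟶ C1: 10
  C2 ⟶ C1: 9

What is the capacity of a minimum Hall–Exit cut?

Augment Hall→Exit: bottleneck 8, flow now 8.
Augment Hall→C1→Exit: bottleneck 2, flow now 10.
No augmenting path remains; maximum flow = 10.
By max-flow min-cut, the minimum cut capacity equals the max flow.
In the residual graph, reachable from Hall: {Hall, C1, Lobby}.
Min-cut edges: Hall→Exit (8), C1→Exit (2); capacity 8 + 2 = 10.

10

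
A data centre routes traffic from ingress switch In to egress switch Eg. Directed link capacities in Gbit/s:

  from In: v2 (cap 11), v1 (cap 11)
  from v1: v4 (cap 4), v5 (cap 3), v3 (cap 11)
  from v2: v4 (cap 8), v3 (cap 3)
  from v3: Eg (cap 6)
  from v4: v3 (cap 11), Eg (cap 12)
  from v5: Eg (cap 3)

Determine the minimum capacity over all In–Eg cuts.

Augment In→v1→v3→Eg: bottleneck 6, flow now 6.
Augment In→v1→v4→Eg: bottleneck 4, flow now 10.
Augment In→v1→v5→Eg: bottleneck 1, flow now 11.
Augment In→v2→v4→Eg: bottleneck 8, flow now 19.
Augment In→v2→v3→v1→v5→Eg: bottleneck 2, flow now 21. (uses reverse residual edge)
No augmenting path remains; maximum flow = 21.
By max-flow min-cut, the minimum cut capacity equals the max flow.
In the residual graph, reachable from In: {In, v1, v2, v3}.
Min-cut edges: v1→v4 (4), v1→v5 (3), v2→v4 (8), v3→Eg (6); capacity 4 + 3 + 8 + 6 = 21.

21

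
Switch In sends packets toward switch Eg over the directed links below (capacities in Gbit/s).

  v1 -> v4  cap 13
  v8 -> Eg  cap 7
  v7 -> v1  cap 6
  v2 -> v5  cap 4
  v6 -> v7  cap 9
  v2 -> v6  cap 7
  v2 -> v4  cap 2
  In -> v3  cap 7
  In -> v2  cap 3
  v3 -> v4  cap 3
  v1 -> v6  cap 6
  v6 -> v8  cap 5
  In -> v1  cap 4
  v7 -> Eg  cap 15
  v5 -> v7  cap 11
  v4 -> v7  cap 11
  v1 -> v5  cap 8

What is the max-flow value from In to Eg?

10

Augment In→v1→v4→v7→Eg: bottleneck 4, flow now 4.
Augment In→v2→v4→v7→Eg: bottleneck 2, flow now 6.
Augment In→v2→v5→v7→Eg: bottleneck 1, flow now 7.
Augment In→v3→v4→v7→Eg: bottleneck 3, flow now 10.
No augmenting path remains; maximum flow = 10.
In the residual graph, reachable from In: {In, v3}.
Min-cut edges: In→v1 (4), In→v2 (3), v3→v4 (3); capacity 4 + 3 + 3 = 10.
This cut is saturated, so no flow can exceed 10.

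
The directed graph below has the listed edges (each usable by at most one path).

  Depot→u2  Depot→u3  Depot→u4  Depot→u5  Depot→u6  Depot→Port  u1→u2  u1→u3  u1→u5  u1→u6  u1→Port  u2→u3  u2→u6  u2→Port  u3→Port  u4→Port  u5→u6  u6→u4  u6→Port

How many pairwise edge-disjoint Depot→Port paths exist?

Assign every edge capacity 1; by Menger, the answer equals the max flow.
Path Depot→Port (+1); total 1.
Path Depot→u2→Port (+1); total 2.
Path Depot→u3→Port (+1); total 3.
Path Depot→u4→Port (+1); total 4.
Path Depot→u6→Port (+1); total 5.
No residual Depot→Port path; max flow = 5.
Certifying cut of size 5: {Depot→Port, Depot→u2, Depot→u3, u4→Port, u6→Port}.

5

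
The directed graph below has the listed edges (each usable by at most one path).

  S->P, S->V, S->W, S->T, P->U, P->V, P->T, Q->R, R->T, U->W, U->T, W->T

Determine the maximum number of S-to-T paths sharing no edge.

3

Assign every edge capacity 1; by Menger, the answer equals the max flow.
Path S→T (+1); total 1.
Path S→P→T (+1); total 2.
Path S→W→T (+1); total 3.
No residual S→T path; max flow = 3.
Certifying cut of size 3: {S→P, S→T, S→W}.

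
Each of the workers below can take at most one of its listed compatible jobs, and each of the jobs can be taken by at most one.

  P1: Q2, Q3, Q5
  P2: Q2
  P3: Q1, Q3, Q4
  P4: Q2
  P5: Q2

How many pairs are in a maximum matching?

Unit-capacity flow: source→left, listed edges, right→sink; max matching = max flow.
Augmenting path P1→Q2 (+1); matched 1.
Augmenting path P3→Q1 (+1); matched 2.
Augmenting path P2→Q2→P1→Q3 (+1); matched 3.
No augmenting path remains; maximum matching = 3.
König certificate: {P1, P3, Q2} is a vertex cover of size 3 (every listed pair touches it), so no matching can be larger.

3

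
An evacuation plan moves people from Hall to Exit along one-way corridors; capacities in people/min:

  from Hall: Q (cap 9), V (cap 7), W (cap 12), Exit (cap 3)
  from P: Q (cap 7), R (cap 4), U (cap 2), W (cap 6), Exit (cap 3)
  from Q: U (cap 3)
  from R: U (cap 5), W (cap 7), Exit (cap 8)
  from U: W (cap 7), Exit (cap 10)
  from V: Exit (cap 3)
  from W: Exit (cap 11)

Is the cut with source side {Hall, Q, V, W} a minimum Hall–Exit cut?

Given cut capacity: 3 + 3 + 3 + 11 = 20.
Augment Hall→Exit: bottleneck 3, flow now 3.
Augment Hall→V→Exit: bottleneck 3, flow now 6.
Augment Hall→W→Exit: bottleneck 11, flow now 17.
Augment Hall→Q→U→Exit: bottleneck 3, flow now 20.
No augmenting path remains; maximum flow = 20.
Cut capacity 20 equals the max flow, so it is a minimum cut.

Yes — it is a minimum cut (capacity 20).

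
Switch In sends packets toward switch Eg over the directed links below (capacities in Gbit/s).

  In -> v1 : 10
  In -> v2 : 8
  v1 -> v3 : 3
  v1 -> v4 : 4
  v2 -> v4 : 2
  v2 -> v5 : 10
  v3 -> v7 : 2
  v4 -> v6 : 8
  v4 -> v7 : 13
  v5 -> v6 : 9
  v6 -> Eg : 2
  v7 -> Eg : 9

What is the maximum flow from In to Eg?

Augment In→v1→v3→v7→Eg: bottleneck 2, flow now 2.
Augment In→v1→v4→v6→Eg: bottleneck 2, flow now 4.
Augment In→v1→v4→v7→Eg: bottleneck 2, flow now 6.
Augment In→v2→v4→v7→Eg: bottleneck 2, flow now 8.
Augment In→v2→v5→v6→v4→v7→Eg: bottleneck 2, flow now 10. (uses reverse residual edge)
No augmenting path remains; maximum flow = 10.
In the residual graph, reachable from In: {In, v1, v2, v3, v5, v6}.
Min-cut edges: v1→v4 (4), v2→v4 (2), v3→v7 (2), v6→Eg (2); capacity 4 + 2 + 2 + 2 = 10.
This cut is saturated, so no flow can exceed 10.

10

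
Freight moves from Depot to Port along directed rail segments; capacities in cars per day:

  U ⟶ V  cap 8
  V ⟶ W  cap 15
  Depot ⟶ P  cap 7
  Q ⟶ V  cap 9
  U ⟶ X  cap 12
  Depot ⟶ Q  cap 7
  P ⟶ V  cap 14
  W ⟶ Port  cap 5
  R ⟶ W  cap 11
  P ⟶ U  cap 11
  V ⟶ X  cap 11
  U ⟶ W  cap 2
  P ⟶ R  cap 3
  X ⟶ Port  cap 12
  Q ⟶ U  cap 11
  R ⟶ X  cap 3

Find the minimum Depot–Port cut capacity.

Augment Depot→P→R→W→Port: bottleneck 3, flow now 3.
Augment Depot→P→U→W→Port: bottleneck 2, flow now 5.
Augment Depot→P→U→X→Port: bottleneck 2, flow now 7.
Augment Depot→Q→U→X→Port: bottleneck 7, flow now 14.
No augmenting path remains; maximum flow = 14.
By max-flow min-cut, the minimum cut capacity equals the max flow.
In the residual graph, reachable from Depot: {Depot}.
Min-cut edges: Depot→P (7), Depot→Q (7); capacity 7 + 7 = 14.

14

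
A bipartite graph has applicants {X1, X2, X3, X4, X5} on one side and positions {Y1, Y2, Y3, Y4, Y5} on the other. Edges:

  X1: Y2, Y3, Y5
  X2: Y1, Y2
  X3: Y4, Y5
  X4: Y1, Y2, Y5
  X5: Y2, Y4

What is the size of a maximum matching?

Unit-capacity flow: source→left, listed edges, right→sink; max matching = max flow.
Augmenting path X1→Y2 (+1); matched 1.
Augmenting path X2→Y1 (+1); matched 2.
Augmenting path X3→Y4 (+1); matched 3.
Augmenting path X4→Y5 (+1); matched 4.
Augmenting path X5→Y2→X1→Y3 (+1); matched 5.
No augmenting path remains; maximum matching = 5.
König certificate: {X1, X2, X3, X4, X5} is a vertex cover of size 5 (every listed pair touches it), so no matching can be larger.

5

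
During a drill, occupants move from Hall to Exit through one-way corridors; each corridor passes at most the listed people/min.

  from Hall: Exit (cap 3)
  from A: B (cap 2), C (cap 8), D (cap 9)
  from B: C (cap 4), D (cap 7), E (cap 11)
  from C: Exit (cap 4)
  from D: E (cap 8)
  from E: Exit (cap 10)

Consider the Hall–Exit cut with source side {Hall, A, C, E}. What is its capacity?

Edges leaving {Hall, A, C, E}: Hall→Exit (3), A→B (2), A→D (9), C→Exit (4), E→Exit (10).
Cut capacity = 3 + 2 + 9 + 4 + 10 = 28.

28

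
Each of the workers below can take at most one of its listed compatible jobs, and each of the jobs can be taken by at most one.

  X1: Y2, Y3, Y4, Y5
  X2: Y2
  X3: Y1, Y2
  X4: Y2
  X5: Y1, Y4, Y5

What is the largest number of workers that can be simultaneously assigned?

Unit-capacity flow: source→left, listed edges, right→sink; max matching = max flow.
Augmenting path X1→Y2 (+1); matched 1.
Augmenting path X3→Y1 (+1); matched 2.
Augmenting path X5→Y4 (+1); matched 3.
Augmenting path X2→Y2→X1→Y3 (+1); matched 4.
No augmenting path remains; maximum matching = 4.
König certificate: {X1, X3, X5, Y2} is a vertex cover of size 4 (every listed pair touches it), so no matching can be larger.

4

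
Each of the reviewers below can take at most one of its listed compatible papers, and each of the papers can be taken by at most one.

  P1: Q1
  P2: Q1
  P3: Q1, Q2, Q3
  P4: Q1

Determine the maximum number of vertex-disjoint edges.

2

Unit-capacity flow: source→left, listed edges, right→sink; max matching = max flow.
Augmenting path P1→Q1 (+1); matched 1.
Augmenting path P3→Q2 (+1); matched 2.
No augmenting path remains; maximum matching = 2.
König certificate: {P3, Q1} is a vertex cover of size 2 (every listed pair touches it), so no matching can be larger.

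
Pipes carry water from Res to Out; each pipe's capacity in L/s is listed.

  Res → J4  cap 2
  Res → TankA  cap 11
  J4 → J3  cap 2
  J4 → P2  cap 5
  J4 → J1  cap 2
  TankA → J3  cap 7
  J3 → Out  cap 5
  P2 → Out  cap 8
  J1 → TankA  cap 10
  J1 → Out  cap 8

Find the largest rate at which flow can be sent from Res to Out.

7

Augment Res→J4→J3→Out: bottleneck 2, flow now 2.
Augment Res→TankA→J3→Out: bottleneck 3, flow now 5.
Augment Res→TankA→J3→J4→P2→Out: bottleneck 2, flow now 7. (uses reverse residual edge)
No augmenting path remains; maximum flow = 7.
In the residual graph, reachable from Res: {Res, TankA, J3}.
Min-cut edges: Res→J4 (2), J3→Out (5); capacity 2 + 5 = 7.
This cut is saturated, so no flow can exceed 7.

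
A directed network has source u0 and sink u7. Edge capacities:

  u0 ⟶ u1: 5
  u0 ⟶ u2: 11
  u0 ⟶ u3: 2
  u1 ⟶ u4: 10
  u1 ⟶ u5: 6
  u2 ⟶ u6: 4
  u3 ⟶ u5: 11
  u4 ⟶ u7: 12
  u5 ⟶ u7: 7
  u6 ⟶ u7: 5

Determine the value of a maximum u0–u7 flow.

Augment u0→u1→u4→u7: bottleneck 5, flow now 5.
Augment u0→u2→u6→u7: bottleneck 4, flow now 9.
Augment u0→u3→u5→u7: bottleneck 2, flow now 11.
No augmenting path remains; maximum flow = 11.
In the residual graph, reachable from u0: {u0, u2}.
Min-cut edges: u0→u1 (5), u0→u3 (2), u2→u6 (4); capacity 5 + 2 + 4 = 11.
This cut is saturated, so no flow can exceed 11.

11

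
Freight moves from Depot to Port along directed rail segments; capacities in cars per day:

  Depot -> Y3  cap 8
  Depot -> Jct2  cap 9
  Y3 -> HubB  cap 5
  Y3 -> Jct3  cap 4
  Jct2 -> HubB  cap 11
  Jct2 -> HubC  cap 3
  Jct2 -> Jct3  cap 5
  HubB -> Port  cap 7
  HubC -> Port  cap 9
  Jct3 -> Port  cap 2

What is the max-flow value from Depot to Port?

Augment Depot→Y3→HubB→Port: bottleneck 5, flow now 5.
Augment Depot→Y3→Jct3→Port: bottleneck 2, flow now 7.
Augment Depot→Jct2→HubB→Port: bottleneck 2, flow now 9.
Augment Depot→Jct2→HubC→Port: bottleneck 3, flow now 12.
No augmenting path remains; maximum flow = 12.
In the residual graph, reachable from Depot: {Depot, Y3, Jct2, HubB, Jct3}.
Min-cut edges: Jct2→HubC (3), HubB→Port (7), Jct3→Port (2); capacity 3 + 7 + 2 = 12.
This cut is saturated, so no flow can exceed 12.

12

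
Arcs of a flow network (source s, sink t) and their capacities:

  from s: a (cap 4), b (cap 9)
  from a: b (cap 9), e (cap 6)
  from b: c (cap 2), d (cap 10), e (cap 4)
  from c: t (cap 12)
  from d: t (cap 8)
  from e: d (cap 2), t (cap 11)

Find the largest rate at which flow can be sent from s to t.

Augment s→a→e→t: bottleneck 4, flow now 4.
Augment s→b→c→t: bottleneck 2, flow now 6.
Augment s→b→d→t: bottleneck 7, flow now 13.
No augmenting path remains; maximum flow = 13.
In the residual graph, reachable from s: {s}.
Min-cut edges: s→a (4), s→b (9); capacity 4 + 9 = 13.
This cut is saturated, so no flow can exceed 13.

13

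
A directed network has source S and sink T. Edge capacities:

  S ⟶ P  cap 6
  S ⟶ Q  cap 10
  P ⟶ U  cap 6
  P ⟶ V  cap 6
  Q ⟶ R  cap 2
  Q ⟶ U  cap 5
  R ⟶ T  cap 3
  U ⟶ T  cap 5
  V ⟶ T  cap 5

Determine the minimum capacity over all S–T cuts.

Augment S→P→U→T: bottleneck 5, flow now 5.
Augment S→P→V→T: bottleneck 1, flow now 6.
Augment S→Q→R→T: bottleneck 2, flow now 8.
Augment S→Q→U→P→V→T: bottleneck 4, flow now 12. (uses reverse residual edge)
No augmenting path remains; maximum flow = 12.
By max-flow min-cut, the minimum cut capacity equals the max flow.
In the residual graph, reachable from S: {S, P, Q, U, V}.
Min-cut edges: Q→R (2), U→T (5), V→T (5); capacity 2 + 5 + 5 = 12.

12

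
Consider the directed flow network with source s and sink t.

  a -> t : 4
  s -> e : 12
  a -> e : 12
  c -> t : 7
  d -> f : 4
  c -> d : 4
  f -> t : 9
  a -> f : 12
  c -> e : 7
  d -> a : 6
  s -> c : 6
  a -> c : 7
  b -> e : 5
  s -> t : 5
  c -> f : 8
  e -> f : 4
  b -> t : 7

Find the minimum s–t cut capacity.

15

Augment s→t: bottleneck 5, flow now 5.
Augment s→c→t: bottleneck 6, flow now 11.
Augment s→e→f→t: bottleneck 4, flow now 15.
No augmenting path remains; maximum flow = 15.
By max-flow min-cut, the minimum cut capacity equals the max flow.
In the residual graph, reachable from s: {s, e}.
Min-cut edges: s→c (6), s→t (5), e→f (4); capacity 6 + 5 + 4 = 15.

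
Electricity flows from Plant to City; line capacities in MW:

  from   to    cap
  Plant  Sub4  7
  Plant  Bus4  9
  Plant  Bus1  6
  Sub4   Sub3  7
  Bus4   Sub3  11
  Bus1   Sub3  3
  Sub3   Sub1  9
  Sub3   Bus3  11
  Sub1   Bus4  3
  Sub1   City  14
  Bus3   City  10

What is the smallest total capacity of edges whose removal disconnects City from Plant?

19

Augment Plant→Sub4→Sub3→Sub1→City: bottleneck 7, flow now 7.
Augment Plant→Bus4→Sub3→Sub1→City: bottleneck 2, flow now 9.
Augment Plant→Bus4→Sub3→Bus3→City: bottleneck 7, flow now 16.
Augment Plant→Bus1→Sub3→Bus3→City: bottleneck 3, flow now 19.
No augmenting path remains; maximum flow = 19.
By max-flow min-cut, the minimum cut capacity equals the max flow.
In the residual graph, reachable from Plant: {Plant, Bus1}.
Min-cut edges: Plant→Sub4 (7), Plant→Bus4 (9), Bus1→Sub3 (3); capacity 7 + 9 + 3 = 19.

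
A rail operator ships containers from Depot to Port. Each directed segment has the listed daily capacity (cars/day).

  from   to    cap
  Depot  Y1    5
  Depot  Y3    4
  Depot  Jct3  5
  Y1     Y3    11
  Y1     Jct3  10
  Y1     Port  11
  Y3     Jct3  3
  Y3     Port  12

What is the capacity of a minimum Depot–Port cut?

Augment Depot→Y1→Port: bottleneck 5, flow now 5.
Augment Depot→Y3→Port: bottleneck 4, flow now 9.
No augmenting path remains; maximum flow = 9.
By max-flow min-cut, the minimum cut capacity equals the max flow.
In the residual graph, reachable from Depot: {Depot, Jct3}.
Min-cut edges: Depot→Y1 (5), Depot→Y3 (4); capacity 5 + 4 = 9.

9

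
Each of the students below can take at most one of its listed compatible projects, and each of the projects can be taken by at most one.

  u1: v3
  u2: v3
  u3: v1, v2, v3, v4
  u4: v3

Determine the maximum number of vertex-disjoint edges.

Unit-capacity flow: source→left, listed edges, right→sink; max matching = max flow.
Augmenting path u1→v3 (+1); matched 1.
Augmenting path u3→v1 (+1); matched 2.
No augmenting path remains; maximum matching = 2.
König certificate: {u3, v3} is a vertex cover of size 2 (every listed pair touches it), so no matching can be larger.

2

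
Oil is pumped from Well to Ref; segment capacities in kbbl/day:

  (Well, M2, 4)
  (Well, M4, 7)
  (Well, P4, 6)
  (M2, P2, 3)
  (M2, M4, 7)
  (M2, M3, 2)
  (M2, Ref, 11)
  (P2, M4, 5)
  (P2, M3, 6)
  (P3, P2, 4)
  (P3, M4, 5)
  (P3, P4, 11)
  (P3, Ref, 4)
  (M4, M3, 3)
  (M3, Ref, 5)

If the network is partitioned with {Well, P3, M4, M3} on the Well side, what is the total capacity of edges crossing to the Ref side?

Edges leaving {Well, P3, M4, M3}: Well→M2 (4), Well→P4 (6), P3→P2 (4), P3→P4 (11), P3→Ref (4), M3→Ref (5).
Cut capacity = 4 + 6 + 4 + 11 + 4 + 5 = 34.

34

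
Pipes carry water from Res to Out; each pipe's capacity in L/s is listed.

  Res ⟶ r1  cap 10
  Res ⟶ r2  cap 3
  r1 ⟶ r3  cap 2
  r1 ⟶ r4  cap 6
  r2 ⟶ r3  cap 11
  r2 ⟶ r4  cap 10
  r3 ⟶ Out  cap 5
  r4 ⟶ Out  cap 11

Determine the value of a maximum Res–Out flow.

Augment Res→r1→r3→Out: bottleneck 2, flow now 2.
Augment Res→r1→r4→Out: bottleneck 6, flow now 8.
Augment Res→r2→r3→Out: bottleneck 3, flow now 11.
No augmenting path remains; maximum flow = 11.
In the residual graph, reachable from Res: {Res, r1}.
Min-cut edges: Res→r2 (3), r1→r3 (2), r1→r4 (6); capacity 3 + 2 + 6 = 11.
This cut is saturated, so no flow can exceed 11.

11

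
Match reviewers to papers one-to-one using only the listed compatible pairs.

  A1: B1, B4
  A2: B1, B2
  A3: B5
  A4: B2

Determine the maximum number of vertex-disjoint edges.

4

Unit-capacity flow: source→left, listed edges, right→sink; max matching = max flow.
Augmenting path A1→B1 (+1); matched 1.
Augmenting path A2→B2 (+1); matched 2.
Augmenting path A3→B5 (+1); matched 3.
Augmenting path A4→B2→A2→B1→A1→B4 (+1); matched 4.
No augmenting path remains; maximum matching = 4.
König certificate: {A1, A2, A3, A4} is a vertex cover of size 4 (every listed pair touches it), so no matching can be larger.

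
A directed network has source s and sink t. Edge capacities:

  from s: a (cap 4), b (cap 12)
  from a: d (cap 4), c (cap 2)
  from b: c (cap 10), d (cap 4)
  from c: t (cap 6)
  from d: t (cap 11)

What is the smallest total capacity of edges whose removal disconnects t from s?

Augment s→a→c→t: bottleneck 2, flow now 2.
Augment s→a→d→t: bottleneck 2, flow now 4.
Augment s→b→c→t: bottleneck 4, flow now 8.
Augment s→b→d→t: bottleneck 4, flow now 12.
Augment s→b→c→a→d→t: bottleneck 2, flow now 14. (uses reverse residual edge)
No augmenting path remains; maximum flow = 14.
By max-flow min-cut, the minimum cut capacity equals the max flow.
In the residual graph, reachable from s: {s, b, c}.
Min-cut edges: s→a (4), b→d (4), c→t (6); capacity 4 + 4 + 6 = 14.

14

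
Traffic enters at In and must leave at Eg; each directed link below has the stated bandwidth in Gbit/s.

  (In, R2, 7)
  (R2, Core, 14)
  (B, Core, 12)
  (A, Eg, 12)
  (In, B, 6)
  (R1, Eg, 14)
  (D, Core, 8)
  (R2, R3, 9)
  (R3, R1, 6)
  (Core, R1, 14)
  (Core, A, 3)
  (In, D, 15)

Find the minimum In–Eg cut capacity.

Augment In→R2→R3→R1→Eg: bottleneck 6, flow now 6.
Augment In→R2→Core→A→Eg: bottleneck 1, flow now 7.
Augment In→B→Core→A→Eg: bottleneck 2, flow now 9.
Augment In→B→Core→R1→Eg: bottleneck 4, flow now 13.
Augment In→D→Core→R1→Eg: bottleneck 4, flow now 17.
No augmenting path remains; maximum flow = 17.
By max-flow min-cut, the minimum cut capacity equals the max flow.
In the residual graph, reachable from In: {In, R2, B, D, R3, Core, R1}.
Min-cut edges: Core→A (3), R1→Eg (14); capacity 3 + 14 = 17.

17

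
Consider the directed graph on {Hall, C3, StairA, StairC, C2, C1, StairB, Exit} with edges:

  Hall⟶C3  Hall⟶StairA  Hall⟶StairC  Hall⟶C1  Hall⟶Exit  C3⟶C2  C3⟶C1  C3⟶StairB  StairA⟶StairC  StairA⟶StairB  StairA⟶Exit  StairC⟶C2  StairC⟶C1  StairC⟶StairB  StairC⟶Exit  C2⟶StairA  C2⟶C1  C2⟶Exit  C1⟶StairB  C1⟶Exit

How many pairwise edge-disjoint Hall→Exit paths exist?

5

Assign every edge capacity 1; by Menger, the answer equals the max flow.
Path Hall→Exit (+1); total 1.
Path Hall→StairA→Exit (+1); total 2.
Path Hall→StairC→Exit (+1); total 3.
Path Hall→C1→Exit (+1); total 4.
Path Hall→C3→C2→Exit (+1); total 5.
No residual Hall→Exit path; max flow = 5.
Certifying cut of size 5: {Hall→C1, Hall→C3, Hall→Exit, Hall→StairA, Hall→StairC}.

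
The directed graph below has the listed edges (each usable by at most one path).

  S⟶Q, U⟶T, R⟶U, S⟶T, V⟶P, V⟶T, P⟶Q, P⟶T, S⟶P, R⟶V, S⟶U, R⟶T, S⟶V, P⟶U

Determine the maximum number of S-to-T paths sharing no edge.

Assign every edge capacity 1; by Menger, the answer equals the max flow.
Path S→T (+1); total 1.
Path S→P→T (+1); total 2.
Path S→U→T (+1); total 3.
Path S→V→T (+1); total 4.
No residual S→T path; max flow = 4.
Certifying cut of size 4: {S→P, S→T, S→U, S→V}.

4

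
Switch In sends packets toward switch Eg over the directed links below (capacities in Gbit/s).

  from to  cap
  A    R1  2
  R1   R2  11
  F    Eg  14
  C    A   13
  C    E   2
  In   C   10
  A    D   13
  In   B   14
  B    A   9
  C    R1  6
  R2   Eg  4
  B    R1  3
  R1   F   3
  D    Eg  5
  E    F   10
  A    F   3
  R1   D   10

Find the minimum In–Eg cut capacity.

Augment In→B→A→F→Eg: bottleneck 3, flow now 3.
Augment In→B→A→D→Eg: bottleneck 5, flow now 8.
Augment In→B→R1→R2→Eg: bottleneck 3, flow now 11.
Augment In→C→R1→R2→Eg: bottleneck 1, flow now 12.
Augment In→C→R1→F→Eg: bottleneck 3, flow now 15.
Augment In→C→E→F→Eg: bottleneck 2, flow now 17.
No augmenting path remains; maximum flow = 17.
By max-flow min-cut, the minimum cut capacity equals the max flow.
In the residual graph, reachable from In: {In, B, C, A, R1, R2, D}.
Min-cut edges: C→E (2), A→F (3), R1→F (3), R2→Eg (4), D→Eg (5); capacity 2 + 3 + 3 + 4 + 5 = 17.

17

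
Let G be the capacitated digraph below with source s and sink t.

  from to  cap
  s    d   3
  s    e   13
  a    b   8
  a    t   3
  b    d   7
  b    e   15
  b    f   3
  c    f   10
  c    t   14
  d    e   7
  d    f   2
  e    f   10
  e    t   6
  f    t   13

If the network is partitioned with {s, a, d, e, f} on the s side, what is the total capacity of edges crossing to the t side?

30

Edges leaving {s, a, d, e, f}: a→b (8), a→t (3), e→t (6), f→t (13).
Cut capacity = 8 + 3 + 6 + 13 = 30.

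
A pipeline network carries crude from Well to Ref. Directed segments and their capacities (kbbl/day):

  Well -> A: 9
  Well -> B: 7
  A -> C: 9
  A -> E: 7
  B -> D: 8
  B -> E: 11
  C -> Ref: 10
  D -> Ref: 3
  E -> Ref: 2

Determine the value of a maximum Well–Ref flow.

14

Augment Well→A→C→Ref: bottleneck 9, flow now 9.
Augment Well→B→D→Ref: bottleneck 3, flow now 12.
Augment Well→B→E→Ref: bottleneck 2, flow now 14.
No augmenting path remains; maximum flow = 14.
In the residual graph, reachable from Well: {Well, B, D, E}.
Min-cut edges: Well→A (9), D→Ref (3), E→Ref (2); capacity 9 + 3 + 2 = 14.
This cut is saturated, so no flow can exceed 14.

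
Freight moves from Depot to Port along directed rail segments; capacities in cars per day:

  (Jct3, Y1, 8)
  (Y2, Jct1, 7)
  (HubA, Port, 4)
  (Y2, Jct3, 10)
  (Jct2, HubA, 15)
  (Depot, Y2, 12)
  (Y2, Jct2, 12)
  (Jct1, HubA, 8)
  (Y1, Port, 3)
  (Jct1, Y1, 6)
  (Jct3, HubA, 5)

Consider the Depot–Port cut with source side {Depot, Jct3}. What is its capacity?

Edges leaving {Depot, Jct3}: Depot→Y2 (12), Jct3→HubA (5), Jct3→Y1 (8).
Cut capacity = 12 + 5 + 8 = 25.

25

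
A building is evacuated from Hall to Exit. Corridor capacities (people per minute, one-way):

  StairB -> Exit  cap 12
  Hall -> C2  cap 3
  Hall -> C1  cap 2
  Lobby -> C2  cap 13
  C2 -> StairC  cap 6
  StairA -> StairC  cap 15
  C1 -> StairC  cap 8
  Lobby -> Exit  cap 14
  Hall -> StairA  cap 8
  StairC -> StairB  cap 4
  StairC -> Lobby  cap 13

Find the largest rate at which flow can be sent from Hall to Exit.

Augment Hall→C2→StairC→StairB→Exit: bottleneck 3, flow now 3.
Augment Hall→StairA→StairC→StairB→Exit: bottleneck 1, flow now 4.
Augment Hall→StairA→StairC→Lobby→Exit: bottleneck 7, flow now 11.
Augment Hall→C1→StairC→Lobby→Exit: bottleneck 2, flow now 13.
No augmenting path remains; maximum flow = 13.
In the residual graph, reachable from Hall: {Hall}.
Min-cut edges: Hall→C2 (3), Hall→StairA (8), Hall→C1 (2); capacity 3 + 8 + 2 = 13.
This cut is saturated, so no flow can exceed 13.

13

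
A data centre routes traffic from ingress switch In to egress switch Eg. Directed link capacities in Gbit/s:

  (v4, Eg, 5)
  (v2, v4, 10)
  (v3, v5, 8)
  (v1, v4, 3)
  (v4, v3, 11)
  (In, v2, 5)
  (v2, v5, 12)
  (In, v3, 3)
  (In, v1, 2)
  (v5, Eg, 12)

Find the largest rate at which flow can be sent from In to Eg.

10

Augment In→v1→v4→Eg: bottleneck 2, flow now 2.
Augment In→v2→v4→Eg: bottleneck 3, flow now 5.
Augment In→v2→v5→Eg: bottleneck 2, flow now 7.
Augment In→v3→v5→Eg: bottleneck 3, flow now 10.
No augmenting path remains; maximum flow = 10.
In the residual graph, reachable from In: {In}.
Min-cut edges: In→v1 (2), In→v2 (5), In→v3 (3); capacity 2 + 5 + 3 = 10.
This cut is saturated, so no flow can exceed 10.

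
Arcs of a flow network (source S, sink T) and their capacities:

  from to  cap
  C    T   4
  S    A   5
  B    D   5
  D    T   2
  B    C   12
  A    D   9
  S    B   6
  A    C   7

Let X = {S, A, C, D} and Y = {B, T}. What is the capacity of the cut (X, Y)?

Edges leaving {S, A, C, D}: S→B (6), C→T (4), D→T (2).
Cut capacity = 6 + 4 + 2 = 12.

12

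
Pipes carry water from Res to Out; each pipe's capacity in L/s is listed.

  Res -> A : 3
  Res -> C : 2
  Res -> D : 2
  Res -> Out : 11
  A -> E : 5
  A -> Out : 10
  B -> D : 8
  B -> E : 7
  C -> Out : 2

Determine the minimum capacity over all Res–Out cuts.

16

Augment Res→Out: bottleneck 11, flow now 11.
Augment Res→A→Out: bottleneck 3, flow now 14.
Augment Res→C→Out: bottleneck 2, flow now 16.
No augmenting path remains; maximum flow = 16.
By max-flow min-cut, the minimum cut capacity equals the max flow.
In the residual graph, reachable from Res: {Res, D}.
Min-cut edges: Res→A (3), Res→C (2), Res→Out (11); capacity 3 + 2 + 11 = 16.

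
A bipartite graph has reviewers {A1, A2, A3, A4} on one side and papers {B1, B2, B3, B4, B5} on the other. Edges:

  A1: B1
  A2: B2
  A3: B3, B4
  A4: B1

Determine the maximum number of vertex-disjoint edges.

3

Unit-capacity flow: source→left, listed edges, right→sink; max matching = max flow.
Augmenting path A1→B1 (+1); matched 1.
Augmenting path A2→B2 (+1); matched 2.
Augmenting path A3→B3 (+1); matched 3.
No augmenting path remains; maximum matching = 3.
König certificate: {A2, A3, B1} is a vertex cover of size 3 (every listed pair touches it), so no matching can be larger.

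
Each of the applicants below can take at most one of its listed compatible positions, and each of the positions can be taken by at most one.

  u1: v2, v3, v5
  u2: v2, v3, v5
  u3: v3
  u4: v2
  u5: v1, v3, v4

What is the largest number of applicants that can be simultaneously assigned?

Unit-capacity flow: source→left, listed edges, right→sink; max matching = max flow.
Augmenting path u1→v2 (+1); matched 1.
Augmenting path u2→v3 (+1); matched 2.
Augmenting path u5→v1 (+1); matched 3.
Augmenting path u3→v3→u2→v5 (+1); matched 4.
No augmenting path remains; maximum matching = 4.
König certificate: {u5, v2, v3, v5} is a vertex cover of size 4 (every listed pair touches it), so no matching can be larger.

4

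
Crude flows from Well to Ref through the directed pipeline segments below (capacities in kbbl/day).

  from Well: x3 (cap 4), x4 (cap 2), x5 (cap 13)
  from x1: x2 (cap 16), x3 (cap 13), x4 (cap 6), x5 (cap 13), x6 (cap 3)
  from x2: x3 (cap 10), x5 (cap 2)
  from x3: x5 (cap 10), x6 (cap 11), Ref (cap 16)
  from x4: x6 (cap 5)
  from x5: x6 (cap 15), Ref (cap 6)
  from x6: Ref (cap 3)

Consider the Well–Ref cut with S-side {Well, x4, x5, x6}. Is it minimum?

Given cut capacity: 4 + 6 + 3 = 13.
Augment Well→x3→Ref: bottleneck 4, flow now 4.
Augment Well→x5→Ref: bottleneck 6, flow now 10.
Augment Well→x4→x6→Ref: bottleneck 2, flow now 12.
Augment Well→x5→x6→Ref: bottleneck 1, flow now 13.
No augmenting path remains; maximum flow = 13.
Cut capacity 13 equals the max flow, so it is a minimum cut.

Yes — it is a minimum cut (capacity 13).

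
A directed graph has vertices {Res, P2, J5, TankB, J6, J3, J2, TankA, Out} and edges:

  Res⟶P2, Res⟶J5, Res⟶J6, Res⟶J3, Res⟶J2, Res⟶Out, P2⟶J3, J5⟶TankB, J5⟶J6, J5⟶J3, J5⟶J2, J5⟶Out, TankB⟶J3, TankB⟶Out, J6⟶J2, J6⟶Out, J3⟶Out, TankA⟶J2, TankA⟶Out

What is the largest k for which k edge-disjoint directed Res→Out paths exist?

Assign every edge capacity 1; by Menger, the answer equals the max flow.
Path Res→Out (+1); total 1.
Path Res→J5→Out (+1); total 2.
Path Res→J6→Out (+1); total 3.
Path Res→J3→Out (+1); total 4.
No residual Res→Out path; max flow = 4.
Certifying cut of size 4: {J3→Out, Res→J5, Res→J6, Res→Out}.

4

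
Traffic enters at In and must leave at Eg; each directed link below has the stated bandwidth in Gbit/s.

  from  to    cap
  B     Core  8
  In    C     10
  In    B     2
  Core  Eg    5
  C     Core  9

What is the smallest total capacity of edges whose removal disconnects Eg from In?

5

Augment In→B→Core→Eg: bottleneck 2, flow now 2.
Augment In→C→Core→Eg: bottleneck 3, flow now 5.
No augmenting path remains; maximum flow = 5.
By max-flow min-cut, the minimum cut capacity equals the max flow.
In the residual graph, reachable from In: {In, B, C, Core}.
Min-cut edges: Core→Eg (5); capacity 5 = 5.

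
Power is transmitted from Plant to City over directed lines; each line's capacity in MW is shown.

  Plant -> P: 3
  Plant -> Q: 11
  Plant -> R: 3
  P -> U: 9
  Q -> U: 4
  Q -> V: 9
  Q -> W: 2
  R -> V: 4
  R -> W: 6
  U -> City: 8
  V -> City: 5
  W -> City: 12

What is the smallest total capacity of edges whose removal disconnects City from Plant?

17

Augment Plant→P→U→City: bottleneck 3, flow now 3.
Augment Plant→Q→U→City: bottleneck 4, flow now 7.
Augment Plant→Q→V→City: bottleneck 5, flow now 12.
Augment Plant→Q→W→City: bottleneck 2, flow now 14.
Augment Plant→R→W→City: bottleneck 3, flow now 17.
No augmenting path remains; maximum flow = 17.
By max-flow min-cut, the minimum cut capacity equals the max flow.
In the residual graph, reachable from Plant: {Plant}.
Min-cut edges: Plant→P (3), Plant→Q (11), Plant→R (3); capacity 3 + 11 + 3 = 17.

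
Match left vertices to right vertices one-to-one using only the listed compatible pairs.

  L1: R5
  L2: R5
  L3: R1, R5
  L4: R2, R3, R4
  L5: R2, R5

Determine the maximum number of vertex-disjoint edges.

4

Unit-capacity flow: source→left, listed edges, right→sink; max matching = max flow.
Augmenting path L1→R5 (+1); matched 1.
Augmenting path L3→R1 (+1); matched 2.
Augmenting path L4→R2 (+1); matched 3.
Augmenting path L5→R2→L4→R3 (+1); matched 4.
No augmenting path remains; maximum matching = 4.
König certificate: {L3, L4, L5, R5} is a vertex cover of size 4 (every listed pair touches it), so no matching can be larger.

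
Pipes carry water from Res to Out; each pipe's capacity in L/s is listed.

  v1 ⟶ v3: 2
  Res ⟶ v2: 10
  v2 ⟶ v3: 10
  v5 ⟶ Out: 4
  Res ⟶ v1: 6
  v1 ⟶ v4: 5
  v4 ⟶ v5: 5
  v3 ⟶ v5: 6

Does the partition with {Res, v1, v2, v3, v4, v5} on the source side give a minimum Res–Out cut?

Yes — it is a minimum cut (capacity 4).

Given cut capacity: 4 = 4.
Augment Res→v1→v3→v5→Out: bottleneck 2, flow now 2.
Augment Res→v1→v4→v5→Out: bottleneck 2, flow now 4.
No augmenting path remains; maximum flow = 4.
Cut capacity 4 equals the max flow, so it is a minimum cut.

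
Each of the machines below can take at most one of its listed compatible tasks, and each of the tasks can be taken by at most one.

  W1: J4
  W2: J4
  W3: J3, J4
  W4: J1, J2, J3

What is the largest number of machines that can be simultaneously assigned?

Unit-capacity flow: source→left, listed edges, right→sink; max matching = max flow.
Augmenting path W1→J4 (+1); matched 1.
Augmenting path W3→J3 (+1); matched 2.
Augmenting path W4→J1 (+1); matched 3.
No augmenting path remains; maximum matching = 3.
König certificate: {W3, W4, J4} is a vertex cover of size 3 (every listed pair touches it), so no matching can be larger.

3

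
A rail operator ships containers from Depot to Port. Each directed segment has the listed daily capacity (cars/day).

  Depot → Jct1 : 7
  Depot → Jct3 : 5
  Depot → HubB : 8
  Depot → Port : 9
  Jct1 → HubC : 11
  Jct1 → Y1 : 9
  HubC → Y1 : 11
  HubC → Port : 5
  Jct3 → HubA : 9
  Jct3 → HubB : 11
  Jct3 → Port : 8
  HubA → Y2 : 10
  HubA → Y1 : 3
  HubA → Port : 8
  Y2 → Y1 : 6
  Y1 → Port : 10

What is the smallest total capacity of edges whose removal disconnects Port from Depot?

21

Augment Depot→Port: bottleneck 9, flow now 9.
Augment Depot→Jct3→Port: bottleneck 5, flow now 14.
Augment Depot→Jct1→HubC→Port: bottleneck 5, flow now 19.
Augment Depot→Jct1→Y1→Port: bottleneck 2, flow now 21.
No augmenting path remains; maximum flow = 21.
By max-flow min-cut, the minimum cut capacity equals the max flow.
In the residual graph, reachable from Depot: {Depot, HubB}.
Min-cut edges: Depot→Jct1 (7), Depot→Jct3 (5), Depot→Port (9); capacity 7 + 5 + 9 = 21.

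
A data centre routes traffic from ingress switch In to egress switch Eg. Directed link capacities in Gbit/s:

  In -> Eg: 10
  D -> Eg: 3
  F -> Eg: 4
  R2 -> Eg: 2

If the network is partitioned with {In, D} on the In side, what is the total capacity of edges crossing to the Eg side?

13

Edges leaving {In, D}: In→Eg (10), D→Eg (3).
Cut capacity = 10 + 3 = 13.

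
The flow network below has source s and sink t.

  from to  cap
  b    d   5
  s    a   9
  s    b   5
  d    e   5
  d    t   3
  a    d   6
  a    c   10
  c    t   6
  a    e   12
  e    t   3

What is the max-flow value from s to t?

12

Augment s→a→c→t: bottleneck 6, flow now 6.
Augment s→a→d→t: bottleneck 3, flow now 9.
Augment s→b→d→e→t: bottleneck 3, flow now 12.
No augmenting path remains; maximum flow = 12.
In the residual graph, reachable from s: {s, a, b, c, d, e}.
Min-cut edges: c→t (6), d→t (3), e→t (3); capacity 6 + 3 + 3 = 12.
This cut is saturated, so no flow can exceed 12.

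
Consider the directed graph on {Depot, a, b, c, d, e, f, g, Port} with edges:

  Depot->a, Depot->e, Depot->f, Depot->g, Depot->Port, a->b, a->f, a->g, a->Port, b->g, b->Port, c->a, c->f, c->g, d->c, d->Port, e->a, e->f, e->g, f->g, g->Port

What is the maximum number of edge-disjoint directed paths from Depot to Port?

Assign every edge capacity 1; by Menger, the answer equals the max flow.
Path Depot→Port (+1); total 1.
Path Depot→a→Port (+1); total 2.
Path Depot→g→Port (+1); total 3.
Path Depot→e→a→b→Port (+1); total 4.
No residual Depot→Port path; max flow = 4.
Certifying cut of size 4: {Depot→Port, Depot→a, Depot→e, g→Port}.

4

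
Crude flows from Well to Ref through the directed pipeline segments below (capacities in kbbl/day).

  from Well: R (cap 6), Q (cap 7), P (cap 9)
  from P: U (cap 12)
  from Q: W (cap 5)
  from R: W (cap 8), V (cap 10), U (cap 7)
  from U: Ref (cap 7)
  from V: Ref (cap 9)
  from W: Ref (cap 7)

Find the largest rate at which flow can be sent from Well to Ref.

Augment Well→P→U→Ref: bottleneck 7, flow now 7.
Augment Well→Q→W→Ref: bottleneck 5, flow now 12.
Augment Well→R→V→Ref: bottleneck 6, flow now 18.
No augmenting path remains; maximum flow = 18.
In the residual graph, reachable from Well: {Well, P, Q, U}.
Min-cut edges: Well→R (6), Q→W (5), U→Ref (7); capacity 6 + 5 + 7 = 18.
This cut is saturated, so no flow can exceed 18.

18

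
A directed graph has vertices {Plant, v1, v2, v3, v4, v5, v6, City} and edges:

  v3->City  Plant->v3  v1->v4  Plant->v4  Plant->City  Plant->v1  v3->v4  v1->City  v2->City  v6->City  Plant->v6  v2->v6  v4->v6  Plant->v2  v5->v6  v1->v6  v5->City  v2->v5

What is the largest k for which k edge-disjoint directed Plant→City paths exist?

Assign every edge capacity 1; by Menger, the answer equals the max flow.
Path Plant→City (+1); total 1.
Path Plant→v1→City (+1); total 2.
Path Plant→v2→City (+1); total 3.
Path Plant→v3→City (+1); total 4.
Path Plant→v6→City (+1); total 5.
No residual Plant→City path; max flow = 5.
Certifying cut of size 5: {Plant→City, Plant→v1, Plant→v2, Plant→v3, v6→City}.

5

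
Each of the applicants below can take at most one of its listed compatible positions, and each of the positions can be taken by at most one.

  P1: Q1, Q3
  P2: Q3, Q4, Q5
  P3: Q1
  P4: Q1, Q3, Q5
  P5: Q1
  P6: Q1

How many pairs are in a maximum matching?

4

Unit-capacity flow: source→left, listed edges, right→sink; max matching = max flow.
Augmenting path P1→Q1 (+1); matched 1.
Augmenting path P2→Q3 (+1); matched 2.
Augmenting path P4→Q5 (+1); matched 3.
Augmenting path P3→Q1→P1→Q3→P2→Q4 (+1); matched 4.
No augmenting path remains; maximum matching = 4.
König certificate: {P1, P2, P4, Q1} is a vertex cover of size 4 (every listed pair touches it), so no matching can be larger.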